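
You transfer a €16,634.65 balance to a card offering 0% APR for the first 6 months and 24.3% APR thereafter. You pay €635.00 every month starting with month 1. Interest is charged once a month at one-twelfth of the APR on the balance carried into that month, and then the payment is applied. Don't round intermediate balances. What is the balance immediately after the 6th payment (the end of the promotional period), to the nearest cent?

Promo months 1–6 at r₀ = 0%/12 = 0; months 7+ at r₁ = 24.3%/12 = 0.02025.
After month 6 (no interest yet): B = €16,634.65 − 6·€635.00 = €12,824.65.

€12,824.65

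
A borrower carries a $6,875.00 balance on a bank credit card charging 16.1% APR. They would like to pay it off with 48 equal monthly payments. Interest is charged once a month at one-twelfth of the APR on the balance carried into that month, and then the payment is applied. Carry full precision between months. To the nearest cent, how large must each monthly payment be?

Monthly rate r = 16.1%/12 = 1.34167% = 0.0134167.
Level-payment amortization: P = B₀·r / (1 − (1+r)^(−n)) = 6875.00·0.0134167 / (1 − 1.01342^(−48)).
Denominator 1 − (1+r)^(−48) = 0.472558906.
P = 92.2396 / 0.472558906 ≈ 195.19.

$195.19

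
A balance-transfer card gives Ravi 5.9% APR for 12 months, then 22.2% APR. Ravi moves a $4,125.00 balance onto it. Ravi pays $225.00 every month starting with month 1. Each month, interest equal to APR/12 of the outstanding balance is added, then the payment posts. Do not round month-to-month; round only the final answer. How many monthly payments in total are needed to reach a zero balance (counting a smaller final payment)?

20 payments

Promo months 1–12 at r₀ = 5.9%/12 = 0.00491667; months 13+ at r₁ = 22.2%/12 = 0.0185.
After month 12: iterate B ← B·(1+r₀) − $225.00 for 12 months → $1,600.84.
Then at r₁ with $225.00/mo: n₂ = −ln(1 − r₁·B/P)/ln(1+r₁) ≈ 7.70 → 8 more payments.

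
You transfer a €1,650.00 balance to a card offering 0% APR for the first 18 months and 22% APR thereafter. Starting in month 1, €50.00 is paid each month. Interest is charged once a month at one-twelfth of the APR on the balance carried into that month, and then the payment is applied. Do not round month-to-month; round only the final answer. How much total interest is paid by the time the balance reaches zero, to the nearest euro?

€135

Promo months 1–18 at r₀ = 0%/12 = 0; months 19+ at r₁ = 22%/12 = 0.0183333.
After month 18 (no interest yet): B = €1,650.00 − 18·€50.00 = €750.00.
Then at r₁ with €50.00/mo: n₂ = −ln(1 − r₁·B/P)/ln(1+r₁) ≈ 17.70 → 18 more payments.
Total paid = 35·€50.00 + €35.16 = €1,785.16; interest = €1,785.16 − €1,650.00 = €135.16.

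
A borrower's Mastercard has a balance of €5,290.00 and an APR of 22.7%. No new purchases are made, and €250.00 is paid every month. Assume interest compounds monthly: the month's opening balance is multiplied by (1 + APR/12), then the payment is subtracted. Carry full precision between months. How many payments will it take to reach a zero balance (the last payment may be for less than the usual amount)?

28 months

Monthly rate r = 22.7%/12 = 1.89167% = 0.0189167.
Recurrence: B ← B·(1+r) − €250.00.
Month 1: interest €100.07; balance after payment €5,140.07.
Month 2: interest €97.23; balance after payment €4,987.30.
Closed form: n = −ln(1 − rB₀/P)/ln(1+r) = −ln(0.59972)/ln(1.01892) ≈ 27.283, so the balance reaches zero during payment 28.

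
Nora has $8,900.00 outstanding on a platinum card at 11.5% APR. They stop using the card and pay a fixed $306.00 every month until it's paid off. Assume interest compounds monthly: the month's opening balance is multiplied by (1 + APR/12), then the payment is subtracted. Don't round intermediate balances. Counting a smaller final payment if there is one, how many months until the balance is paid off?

35 payments

Monthly rate r = 11.5%/12 = 0.958333% = 0.00958333.
Recurrence: B ← B·(1+r) − $306.00.
Month 1: interest $85.29; balance after payment $8,679.29.
Month 2: interest $83.18; balance after payment $8,456.47.
Closed form: n = −ln(1 − rB₀/P)/ln(1+r) = −ln(0.72127)/ln(1.00958) ≈ 34.258, so the balance reaches zero during payment 35.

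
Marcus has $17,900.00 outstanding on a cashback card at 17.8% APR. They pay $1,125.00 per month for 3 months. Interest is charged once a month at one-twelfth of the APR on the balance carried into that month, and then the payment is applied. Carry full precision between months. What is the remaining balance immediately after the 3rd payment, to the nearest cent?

$15,283.11

Monthly rate r = 17.8%/12 = 1.48333% = 0.0148333.
Each month: B ← B·(1+r) − $1,125.00.
Month 1: interest $265.52; balance after payment $17,040.52.
Month 2: interest $252.77; balance after payment $16,168.28.
Month 3: interest $239.83; balance after payment $15,283.11.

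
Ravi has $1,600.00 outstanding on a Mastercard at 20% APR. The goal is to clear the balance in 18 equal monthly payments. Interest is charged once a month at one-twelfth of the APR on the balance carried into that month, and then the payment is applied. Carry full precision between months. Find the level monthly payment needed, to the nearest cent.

Monthly rate r = 20%/12 = 1.66667% = 0.0166667.
Level-payment amortization: P = B₀·r / (1 − (1+r)^(−n)) = 1600.00·0.0166667 / (1 − 1.01667^(−18)).
Denominator 1 − (1+r)^(−18) = 0.257347792.
P = 26.6667 / 0.257347792 ≈ 103.62.

$103.62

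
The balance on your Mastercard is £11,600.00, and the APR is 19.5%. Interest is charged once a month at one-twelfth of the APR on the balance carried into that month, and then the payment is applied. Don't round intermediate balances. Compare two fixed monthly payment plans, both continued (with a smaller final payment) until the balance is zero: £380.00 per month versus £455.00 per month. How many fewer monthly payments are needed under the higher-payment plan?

9 fewer payments

Monthly rate r = 19.5%/12 = 1.625% = 0.01625.
At £380.00/mo: n = ⌈−ln(1 − rB₀/P)/ln(1+r)⌉ = 43 payments (last £195.71); total interest = total paid − £11,600.00 = £4,555.71.
At £455.00/mo: 34 payments (last £84.77); total interest £3,499.77.
Payments saved = 43 − 34 = 9.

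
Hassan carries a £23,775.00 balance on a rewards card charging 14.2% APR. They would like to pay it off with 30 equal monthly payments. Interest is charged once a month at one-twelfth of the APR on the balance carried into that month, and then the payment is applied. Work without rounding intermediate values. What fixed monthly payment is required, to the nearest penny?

£946.11

Monthly rate r = 14.2%/12 = 1.18333% = 0.0118333.
Level-payment amortization: P = B₀·r / (1 − (1+r)^(−n)) = 23775.00·0.0118333 / (1 − 1.01183^(−30)).
Denominator 1 − (1+r)^(−30) = 0.297363793.
P = 281.337 / 0.297363793 ≈ 946.11.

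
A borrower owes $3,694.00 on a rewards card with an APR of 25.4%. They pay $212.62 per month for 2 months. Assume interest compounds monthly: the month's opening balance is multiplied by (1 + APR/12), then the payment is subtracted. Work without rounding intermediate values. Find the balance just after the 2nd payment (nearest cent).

Monthly rate r = 25.4%/12 = 2.11667% = 0.0211667.
Each month: B ← B·(1+r) − $212.62.
Month 1: interest $78.19; balance after payment $3,559.57.
Month 2: interest $75.34; balance after payment $3,422.29.

$3,422.29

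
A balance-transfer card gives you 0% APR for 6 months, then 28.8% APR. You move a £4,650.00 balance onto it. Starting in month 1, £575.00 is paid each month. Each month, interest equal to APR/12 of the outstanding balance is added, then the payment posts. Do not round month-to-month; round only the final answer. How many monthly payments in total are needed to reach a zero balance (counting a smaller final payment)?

Promo months 1–6 at r₀ = 0%/12 = 0; months 7+ at r₁ = 28.8%/12 = 0.024.
After month 6 (no interest yet): B = £4,650.00 − 6·£575.00 = £1,200.00.
Then at r₁ with £575.00/mo: n₂ = −ln(1 − r₁·B/P)/ln(1+r₁) ≈ 2.17 → 3 more payments.

9 months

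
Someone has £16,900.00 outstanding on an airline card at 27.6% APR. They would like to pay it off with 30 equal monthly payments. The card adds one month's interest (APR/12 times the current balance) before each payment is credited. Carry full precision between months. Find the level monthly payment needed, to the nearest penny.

£786.06

Monthly rate r = 27.6%/12 = 2.3% = 0.023.
Level-payment amortization: P = B₀·r / (1 − (1+r)^(−n)) = 16900.00·0.023 / (1 − 1.023^(−30)).
Denominator 1 − (1+r)^(−30) = 0.49448856.
P = 388.7 / 0.49448856 ≈ 786.06.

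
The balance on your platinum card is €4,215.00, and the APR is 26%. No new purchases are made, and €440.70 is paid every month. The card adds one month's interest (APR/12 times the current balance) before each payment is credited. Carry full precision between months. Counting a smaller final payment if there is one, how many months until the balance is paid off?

11 payments

Monthly rate r = 26%/12 = 2.16667% = 0.0216667.
Recurrence: B ← B·(1+r) − €440.70.
Month 1: interest €91.33; balance after payment €3,865.62.
Month 2: interest €83.76; balance after payment €3,508.68.
Closed form: n = −ln(1 − rB₀/P)/ln(1+r) = −ln(0.79277)/ln(1.02167) ≈ 10.833, so the balance reaches zero during payment 11.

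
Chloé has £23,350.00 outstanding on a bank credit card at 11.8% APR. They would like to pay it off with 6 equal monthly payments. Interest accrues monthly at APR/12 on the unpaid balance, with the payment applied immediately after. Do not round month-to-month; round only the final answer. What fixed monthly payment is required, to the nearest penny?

£4,026.70

Monthly rate r = 11.8%/12 = 0.983333% = 0.00983333.
Level-payment amortization: P = B₀·r / (1 − (1+r)^(−n)) = 23350.00·0.00983333 / (1 − 1.00983^(−6)).
Denominator 1 − (1+r)^(−6) = 0.0570215078.
P = 229.608 / 0.0570215078 ≈ 4026.70.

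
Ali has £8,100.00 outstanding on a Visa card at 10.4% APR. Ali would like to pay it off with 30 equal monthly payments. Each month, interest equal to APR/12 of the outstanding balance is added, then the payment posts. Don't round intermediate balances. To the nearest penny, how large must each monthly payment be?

£307.78

Monthly rate r = 10.4%/12 = 0.866667% = 0.00866667.
Level-payment amortization: P = B₀·r / (1 − (1+r)^(−n)) = 8100.00·0.00866667 / (1 − 1.00867^(−30)).
Denominator 1 − (1+r)^(−30) = 0.228084199.
P = 70.2 / 0.228084199 ≈ 307.78.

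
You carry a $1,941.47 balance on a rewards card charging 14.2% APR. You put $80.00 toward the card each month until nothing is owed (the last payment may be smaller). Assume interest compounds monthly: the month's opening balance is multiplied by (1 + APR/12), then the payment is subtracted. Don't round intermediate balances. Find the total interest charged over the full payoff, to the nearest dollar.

$361

Monthly rate r = 14.2%/12 = 1.18333% = 0.0118333.
Payoff takes n = ⌈−ln(1 − rB₀/P)/ln(1+r)⌉ = ⌈28.776⌉ = 29 payments; the last is $62.18.
Total paid = 28·$80.00 + $62.18 = $2,302.18.
Total interest = total paid − principal = $2,302.18 − $1,941.47 = $360.71.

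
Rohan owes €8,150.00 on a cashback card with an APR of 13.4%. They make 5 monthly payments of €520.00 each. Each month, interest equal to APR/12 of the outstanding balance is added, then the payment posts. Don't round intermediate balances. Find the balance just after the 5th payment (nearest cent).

€5,956.60

Monthly rate r = 13.4%/12 = 1.11667% = 0.0111667.
Each month: B ← B·(1+r) − €520.00.
Month 1: interest €91.01; balance after payment €7,721.01.
Month 2: interest €86.22; balance after payment €7,287.23.
Month 3: interest €81.37; balance after payment €6,848.60.
Month 4: interest €76.48; balance after payment €6,405.08.
Month 5: interest €71.52; balance after payment €5,956.60.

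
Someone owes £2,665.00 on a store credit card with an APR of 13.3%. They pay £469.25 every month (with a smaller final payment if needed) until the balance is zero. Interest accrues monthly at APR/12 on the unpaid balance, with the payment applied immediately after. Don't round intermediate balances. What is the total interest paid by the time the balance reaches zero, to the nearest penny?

Monthly rate r = 13.3%/12 = 1.10833% = 0.0110833.
Payoff takes n = ⌈−ln(1 − rB₀/P)/ln(1+r)⌉ = ⌈5.898⌉ = 6 payments; the last is £421.78.
Total paid = 5·£469.25 + £421.78 = £2,768.03.
Total interest = total paid − principal = £2,768.03 − £2,665.00 = £103.03.

£103.03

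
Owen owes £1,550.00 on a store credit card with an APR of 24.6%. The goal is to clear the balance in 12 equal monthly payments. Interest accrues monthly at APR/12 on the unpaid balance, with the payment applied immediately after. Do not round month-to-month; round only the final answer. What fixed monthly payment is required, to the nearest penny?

£147.02

Monthly rate r = 24.6%/12 = 2.05% = 0.0205.
Level-payment amortization: P = B₀·r / (1 − (1+r)^(−n)) = 1550.00·0.0205 / (1 − 1.0205^(−12)).
Denominator 1 − (1+r)^(−12) = 0.216130275.
P = 31.775 / 0.216130275 ≈ 147.02.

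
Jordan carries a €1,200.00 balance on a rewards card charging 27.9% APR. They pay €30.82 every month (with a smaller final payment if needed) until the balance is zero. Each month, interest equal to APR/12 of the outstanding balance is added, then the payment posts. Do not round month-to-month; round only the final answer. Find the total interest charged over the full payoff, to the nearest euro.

Monthly rate r = 27.9%/12 = 2.325% = 0.02325.
Payoff takes n = ⌈−ln(1 − rB₀/P)/ln(1+r)⌉ = ⌈102.532⌉ = 103 payments; the last is €16.49.
Total paid = 102·€30.82 + €16.49 = €3,160.13.
Total interest = total paid − principal = €3,160.13 − €1,200.00 = €1,960.13.

€1,960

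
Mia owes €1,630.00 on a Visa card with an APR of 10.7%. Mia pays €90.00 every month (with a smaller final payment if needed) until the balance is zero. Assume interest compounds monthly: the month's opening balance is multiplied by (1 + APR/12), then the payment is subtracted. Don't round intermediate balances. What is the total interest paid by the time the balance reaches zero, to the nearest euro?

€156

Monthly rate r = 10.7%/12 = 0.891667% = 0.00891667.
Payoff takes n = ⌈−ln(1 − rB₀/P)/ln(1+r)⌉ = ⌈19.841⌉ = 20 payments; the last is €75.72.
Total paid = 19·€90.00 + €75.72 = €1,785.72.
Total interest = total paid − principal = €1,785.72 − €1,630.00 = €155.72.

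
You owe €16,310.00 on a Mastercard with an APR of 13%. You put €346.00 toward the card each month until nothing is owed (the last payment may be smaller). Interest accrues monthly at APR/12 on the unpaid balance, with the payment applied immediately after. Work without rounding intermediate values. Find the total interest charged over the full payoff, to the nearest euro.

Monthly rate r = 13%/12 = 1.08333% = 0.0108333.
Payoff takes n = ⌈−ln(1 − rB₀/P)/ln(1+r)⌉ = ⌈66.331⌉ = 67 payments; the last is €114.81.
Total paid = 66·€346.00 + €114.81 = €22,950.81.
Total interest = total paid − principal = €22,950.81 − €16,310.00 = €6,640.81.

€6,641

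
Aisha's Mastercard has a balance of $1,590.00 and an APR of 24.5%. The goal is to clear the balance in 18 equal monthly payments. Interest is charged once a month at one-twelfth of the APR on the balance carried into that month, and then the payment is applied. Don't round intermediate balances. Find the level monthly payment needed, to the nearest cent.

Monthly rate r = 24.5%/12 = 2.04167% = 0.0204167.
Level-payment amortization: P = B₀·r / (1 − (1+r)^(−n)) = 1590.00·0.0204167 / (1 − 1.02042^(−18)).
Denominator 1 − (1+r)^(−18) = 0.304968931.
P = 32.4625 / 0.304968931 ≈ 106.45.

$106.45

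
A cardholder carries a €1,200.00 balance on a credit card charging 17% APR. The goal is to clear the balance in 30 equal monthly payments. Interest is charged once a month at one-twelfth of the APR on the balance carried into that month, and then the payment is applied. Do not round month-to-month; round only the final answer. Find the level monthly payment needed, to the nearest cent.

Monthly rate r = 17%/12 = 1.41667% = 0.0141667.
Level-payment amortization: P = B₀·r / (1 − (1+r)^(−n)) = 1200.00·0.0141667 / (1 − 1.01417^(−30)).
Denominator 1 − (1+r)^(−30) = 0.344277578.
P = 17 / 0.344277578 ≈ 49.38.

€49.38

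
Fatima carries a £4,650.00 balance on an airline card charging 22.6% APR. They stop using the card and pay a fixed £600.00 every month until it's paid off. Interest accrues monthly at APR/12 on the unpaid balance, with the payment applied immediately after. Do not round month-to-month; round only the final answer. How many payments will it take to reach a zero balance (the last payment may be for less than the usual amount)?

Monthly rate r = 22.6%/12 = 1.88333% = 0.0188333.
Recurrence: B ← B·(1+r) − £600.00.
Month 1: interest £87.58; balance after payment £4,137.57.
Month 2: interest £77.92; balance after payment £3,615.50.
Closed form: n = −ln(1 − rB₀/P)/ln(1+r) = −ln(0.85404)/ln(1.01883) ≈ 8.456, so the balance reaches zero during payment 9.

9 months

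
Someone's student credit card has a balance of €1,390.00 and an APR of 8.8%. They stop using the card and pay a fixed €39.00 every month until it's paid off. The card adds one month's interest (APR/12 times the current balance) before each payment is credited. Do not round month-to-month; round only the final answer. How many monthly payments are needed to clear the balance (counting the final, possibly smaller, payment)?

42 payments

Monthly rate r = 8.8%/12 = 0.733333% = 0.00733333.
Recurrence: B ← B·(1+r) − €39.00.
Month 1: interest €10.19; balance after payment €1,361.19.
Month 2: interest €9.98; balance after payment €1,332.18.
Closed form: n = −ln(1 − rB₀/P)/ln(1+r) = −ln(0.73863)/ln(1.00733) ≈ 41.463, so the balance reaches zero during payment 42.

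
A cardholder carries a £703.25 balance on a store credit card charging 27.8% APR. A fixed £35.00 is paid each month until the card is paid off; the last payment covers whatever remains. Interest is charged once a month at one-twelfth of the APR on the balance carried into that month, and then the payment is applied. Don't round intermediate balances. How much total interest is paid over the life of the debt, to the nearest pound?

Monthly rate r = 27.8%/12 = 2.31667% = 0.0231667.
Payoff takes n = ⌈−ln(1 − rB₀/P)/ln(1+r)⌉ = ⌈27.351⌉ = 28 payments; the last is £12.36.
Total paid = 27·£35.00 + £12.36 = £957.36.
Total interest = total paid − principal = £957.36 − £703.25 = £254.11.

£254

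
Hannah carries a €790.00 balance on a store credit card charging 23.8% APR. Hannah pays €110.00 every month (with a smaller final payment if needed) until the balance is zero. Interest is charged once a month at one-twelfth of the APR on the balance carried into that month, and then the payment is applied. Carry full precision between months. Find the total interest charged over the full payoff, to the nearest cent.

Monthly rate r = 23.8%/12 = 1.98333% = 0.0198333.
Payoff takes n = ⌈−ln(1 − rB₀/P)/ln(1+r)⌉ = ⌈7.824⌉ = 8 payments; the last is €90.83.
Total paid = 7·€110.00 + €90.83 = €860.83.
Total interest = total paid − principal = €860.83 − €790.00 = €70.83.

€70.83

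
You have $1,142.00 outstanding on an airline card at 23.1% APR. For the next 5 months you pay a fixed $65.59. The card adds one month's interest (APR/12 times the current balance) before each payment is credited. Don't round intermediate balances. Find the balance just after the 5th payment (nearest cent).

$915.41

Monthly rate r = 23.1%/12 = 1.925% = 0.01925.
Each month: B ← B·(1+r) − $65.59.
Month 1: interest $21.98; balance after payment $1,098.39.
Month 2: interest $21.14; balance after payment $1,053.95.
Month 3: interest $20.29; balance after payment $1,008.65.
Month 4: interest $19.42; balance after payment $962.47.
Month 5: interest $18.53; balance after payment $915.41.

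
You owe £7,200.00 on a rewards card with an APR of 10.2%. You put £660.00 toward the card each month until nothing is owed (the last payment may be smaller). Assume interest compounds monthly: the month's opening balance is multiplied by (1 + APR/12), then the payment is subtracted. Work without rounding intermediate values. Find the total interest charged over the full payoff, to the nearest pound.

Monthly rate r = 10.2%/12 = 0.85% = 0.0085.
Payoff takes n = ⌈−ln(1 − rB₀/P)/ln(1+r)⌉ = ⌈11.497⌉ = 12 payments; the last is £328.77.
Total paid = 11·£660.00 + £328.77 = £7,588.77.
Total interest = total paid − principal = £7,588.77 − £7,200.00 = £388.77.

£389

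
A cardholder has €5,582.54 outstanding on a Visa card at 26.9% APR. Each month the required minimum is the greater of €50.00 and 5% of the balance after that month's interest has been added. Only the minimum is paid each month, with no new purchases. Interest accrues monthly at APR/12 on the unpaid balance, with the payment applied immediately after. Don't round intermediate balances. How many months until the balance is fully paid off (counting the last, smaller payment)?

Monthly rate r = 26.9%/12 = 2.24167% = 0.0224167.
While 5% of the post-interest balance exceeds €50.00, each month B ← (B·(1+r))·(1 − 0.05), i.e. B shrinks by the factor (1+r)·0.95 = 0.9713.
This holds for months 1–60. Entering month 61 the balance is €972.58; 5% of the post-interest balance is now below €50.00, so the flat €50.00 minimum applies from here.
From month 61 a fixed €50.00 at rate r clears €972.58 in 26 more payments. Total: 60 + 26 = 86 months.

86 months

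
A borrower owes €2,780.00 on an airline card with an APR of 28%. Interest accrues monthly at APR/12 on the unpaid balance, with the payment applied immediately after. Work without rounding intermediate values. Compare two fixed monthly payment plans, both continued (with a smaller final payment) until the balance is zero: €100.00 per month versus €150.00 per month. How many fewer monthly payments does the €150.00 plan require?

Monthly rate r = 28%/12 = 2.33333% = 0.0233333.
At €100.00/mo: n = ⌈−ln(1 − rB₀/P)/ln(1+r)⌉ = 46 payments (last €35.30); total interest = total paid − €2,780.00 = €1,755.30.
At €150.00/mo: 25 payments (last €83.99); total interest €903.99.
Payments saved = 46 − 25 = 21.

21 fewer payments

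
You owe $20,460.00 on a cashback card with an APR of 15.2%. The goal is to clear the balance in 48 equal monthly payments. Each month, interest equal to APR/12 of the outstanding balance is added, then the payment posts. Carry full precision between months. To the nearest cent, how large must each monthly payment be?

Monthly rate r = 15.2%/12 = 1.26667% = 0.0126667.
Level-payment amortization: P = B₀·r / (1 − (1+r)^(−n)) = 20460.00·0.0126667 / (1 − 1.01267^(−48)).
Denominator 1 − (1+r)^(−48) = 0.453478453.
P = 259.16 / 0.453478453 ≈ 571.49.

$571.49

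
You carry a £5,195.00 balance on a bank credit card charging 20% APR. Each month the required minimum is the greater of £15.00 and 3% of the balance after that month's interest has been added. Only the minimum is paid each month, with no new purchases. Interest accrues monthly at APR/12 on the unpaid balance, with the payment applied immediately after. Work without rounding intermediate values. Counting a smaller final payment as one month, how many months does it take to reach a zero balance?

Monthly rate r = 20%/12 = 1.66667% = 0.0166667.
While 3% of the post-interest balance exceeds £15.00, each month B ← (B·(1+r))·(1 − 0.03), i.e. B shrinks by the factor (1+r)·0.97 = 0.98617.
This holds for months 1–170. Entering month 171 the balance is £486.56; 3% of the post-interest balance is now below £15.00, so the flat £15.00 minimum applies from here.
From month 171 a fixed £15.00 at rate r clears £486.56 in 48 more payments. Total: 170 + 48 = 218 months.

218 months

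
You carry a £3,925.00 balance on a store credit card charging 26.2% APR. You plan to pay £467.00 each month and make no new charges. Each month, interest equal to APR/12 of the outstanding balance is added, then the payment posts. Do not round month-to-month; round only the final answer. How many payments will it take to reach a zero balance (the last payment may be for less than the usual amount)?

Monthly rate r = 26.2%/12 = 2.18333% = 0.0218333.
Recurrence: B ← B·(1+r) − £467.00.
Month 1: interest £85.70; balance after payment £3,543.70.
Month 2: interest £77.37; balance after payment £3,154.07.
Closed form: n = −ln(1 − rB₀/P)/ln(1+r) = −ln(0.8165)/ln(1.02183) ≈ 9.386, so the balance reaches zero during payment 10.

10 payments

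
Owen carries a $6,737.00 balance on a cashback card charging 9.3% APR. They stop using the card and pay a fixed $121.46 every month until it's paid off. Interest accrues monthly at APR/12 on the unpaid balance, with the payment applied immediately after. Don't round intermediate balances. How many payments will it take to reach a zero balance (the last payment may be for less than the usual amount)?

73 payments

Monthly rate r = 9.3%/12 = 0.775% = 0.00775.
Recurrence: B ← B·(1+r) − $121.46.
Month 1: interest $52.21; balance after payment $6,667.75.
Month 2: interest $51.68; balance after payment $6,597.97.
Closed form: n = −ln(1 − rB₀/P)/ln(1+r) = −ln(0.57013)/ln(1.00775) ≈ 72.782, so the balance reaches zero during payment 73.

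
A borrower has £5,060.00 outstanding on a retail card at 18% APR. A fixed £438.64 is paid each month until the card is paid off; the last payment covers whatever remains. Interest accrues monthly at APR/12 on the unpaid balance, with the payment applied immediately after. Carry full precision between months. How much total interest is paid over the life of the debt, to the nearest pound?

Monthly rate r = 18%/12 = 1.5% = 0.015.
Payoff takes n = ⌈−ln(1 − rB₀/P)/ln(1+r)⌉ = ⌈12.761⌉ = 13 payments; the last is £334.37.
Total paid = 12·£438.64 + £334.37 = £5,598.05.
Total interest = total paid − principal = £5,598.05 − £5,060.00 = £538.05.

£538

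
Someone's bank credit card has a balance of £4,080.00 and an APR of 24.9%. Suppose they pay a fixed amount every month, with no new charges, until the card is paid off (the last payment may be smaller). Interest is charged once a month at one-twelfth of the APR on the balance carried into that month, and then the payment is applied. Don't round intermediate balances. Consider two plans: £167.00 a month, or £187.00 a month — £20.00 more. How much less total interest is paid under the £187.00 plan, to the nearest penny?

£261.30

Monthly rate r = 24.9%/12 = 2.075% = 0.02075.
At £167.00/mo: n = ⌈−ln(1 − rB₀/P)/ln(1+r)⌉ = 35 payments (last £72.44); total interest = total paid − £4,080.00 = £1,670.44.
At £187.00/mo: 30 payments (last £66.14); total interest £1,409.14.
Interest saved = £1,670.44 − £1,409.14 = £261.30.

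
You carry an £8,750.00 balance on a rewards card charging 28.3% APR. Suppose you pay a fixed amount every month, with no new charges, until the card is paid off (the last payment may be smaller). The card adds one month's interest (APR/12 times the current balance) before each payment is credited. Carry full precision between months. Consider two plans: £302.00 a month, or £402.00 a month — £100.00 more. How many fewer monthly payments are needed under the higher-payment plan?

Monthly rate r = 28.3%/12 = 2.35833% = 0.0235833.
At £302.00/mo: n = ⌈−ln(1 − rB₀/P)/ln(1+r)⌉ = 50 payments (last £99.34); total interest = total paid − £8,750.00 = £6,147.34.
At £402.00/mo: 31 payments (last £360.19); total interest £3,670.19.
Payments saved = 50 − 31 = 19.

19 fewer payments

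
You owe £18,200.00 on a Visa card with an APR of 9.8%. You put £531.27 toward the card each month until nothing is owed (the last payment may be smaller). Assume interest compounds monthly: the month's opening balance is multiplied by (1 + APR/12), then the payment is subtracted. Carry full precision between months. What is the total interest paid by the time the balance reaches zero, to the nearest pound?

Monthly rate r = 9.8%/12 = 0.816667% = 0.00816667.
Payoff takes n = ⌈−ln(1 − rB₀/P)/ln(1+r)⌉ = ⌈40.350⌉ = 41 payments; the last is £186.29.
Total paid = 40·£531.27 + £186.29 = £21,437.09.
Total interest = total paid − principal = £21,437.09 − £18,200.00 = £3,237.09.

£3,237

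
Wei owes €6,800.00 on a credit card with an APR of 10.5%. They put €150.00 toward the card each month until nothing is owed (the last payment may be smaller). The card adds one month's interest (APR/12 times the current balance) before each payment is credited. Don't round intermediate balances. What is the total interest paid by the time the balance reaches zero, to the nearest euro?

Monthly rate r = 10.5%/12 = 0.875% = 0.00875.
Payoff takes n = ⌈−ln(1 − rB₀/P)/ln(1+r)⌉ = ⌈57.999⌉ = 58 payments; the last is €149.88.
Total paid = 57·€150.00 + €149.88 = €8,699.88.
Total interest = total paid − principal = €8,699.88 − €6,800.00 = €1,899.88.

€1,900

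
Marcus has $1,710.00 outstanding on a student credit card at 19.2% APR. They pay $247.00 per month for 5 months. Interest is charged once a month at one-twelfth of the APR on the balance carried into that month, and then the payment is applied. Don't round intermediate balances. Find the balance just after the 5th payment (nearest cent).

$576.09

Monthly rate r = 19.2%/12 = 1.6% = 0.016.
Each month: B ← B·(1+r) − $247.00.
Month 1: interest $27.36; balance after payment $1,490.36.
Month 2: interest $23.85; balance after payment $1,267.21.
Month 3: interest $20.28; balance after payment $1,040.48.
Month 4: interest $16.65; balance after payment $810.13.
Month 5: interest $12.96; balance after payment $576.09.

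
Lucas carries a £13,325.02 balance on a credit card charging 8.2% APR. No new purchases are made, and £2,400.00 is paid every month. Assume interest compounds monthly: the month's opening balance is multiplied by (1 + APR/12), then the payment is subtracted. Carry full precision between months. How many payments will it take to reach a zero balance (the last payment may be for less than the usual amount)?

Monthly rate r = 8.2%/12 = 0.683333% = 0.00683333.
Recurrence: B ← B·(1+r) − £2,400.00.
Month 1: interest £91.05; balance after payment £11,016.07.
Month 2: interest £75.28; balance after payment £8,691.35.
Month 3: interest £59.39; balance after payment £6,350.74.
Month 4: interest £43.40; balance after payment £3,994.14.
Month 5: interest £27.29; balance after payment £1,621.43.
Month 6: interest £11.08; balance after payment £0.00.

6 payments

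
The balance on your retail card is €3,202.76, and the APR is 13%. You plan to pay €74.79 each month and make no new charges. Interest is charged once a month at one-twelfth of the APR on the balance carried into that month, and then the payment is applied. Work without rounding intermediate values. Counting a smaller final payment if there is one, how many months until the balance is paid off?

Monthly rate r = 13%/12 = 1.08333% = 0.0108333.
Recurrence: B ← B·(1+r) − €74.79.
Month 1: interest €34.70; balance after payment €3,162.67.
Month 2: interest €34.26; balance after payment €3,122.14.
Closed form: n = −ln(1 − rB₀/P)/ln(1+r) = −ln(0.53608)/ln(1.01083) ≈ 57.862, so the balance reaches zero during payment 58.

58 payments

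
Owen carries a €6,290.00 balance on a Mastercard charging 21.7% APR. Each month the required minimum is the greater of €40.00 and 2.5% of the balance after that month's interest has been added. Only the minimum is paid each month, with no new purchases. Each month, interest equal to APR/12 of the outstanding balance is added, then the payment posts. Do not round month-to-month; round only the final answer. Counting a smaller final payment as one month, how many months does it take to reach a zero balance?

257 months

Monthly rate r = 21.7%/12 = 1.80833% = 0.0180833.
While 2.5% of the post-interest balance exceeds €40.00, each month B ← (B·(1+r))·(1 − 0.025), i.e. B shrinks by the factor (1+r)·0.975 = 0.99263.
This holds for months 1–188. Entering month 189 the balance is €1,565.97; 2.5% of the post-interest balance is now below €40.00, so the flat €40.00 minimum applies from here.
From month 189 a fixed €40.00 at rate r clears €1,565.97 in 69 more payments. Total: 188 + 69 = 257 months.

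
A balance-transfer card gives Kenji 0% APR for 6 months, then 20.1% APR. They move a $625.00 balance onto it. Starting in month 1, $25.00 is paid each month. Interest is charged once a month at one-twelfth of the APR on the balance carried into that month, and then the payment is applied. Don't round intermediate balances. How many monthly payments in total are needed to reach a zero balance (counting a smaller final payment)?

30 months

Promo months 1–6 at r₀ = 0%/12 = 0; months 7+ at r₁ = 20.1%/12 = 0.01675.
After month 6 (no interest yet): B = $625.00 − 6·$25.00 = $475.00.
Then at r₁ with $25.00/mo: n₂ = −ln(1 − r₁·B/P)/ln(1+r₁) ≈ 23.06 → 24 more payments.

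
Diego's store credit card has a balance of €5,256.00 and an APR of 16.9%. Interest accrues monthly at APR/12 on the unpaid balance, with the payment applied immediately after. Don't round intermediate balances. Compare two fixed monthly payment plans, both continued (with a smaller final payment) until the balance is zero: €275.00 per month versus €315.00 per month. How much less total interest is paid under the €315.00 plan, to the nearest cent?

Monthly rate r = 16.9%/12 = 1.40833% = 0.0140833.
At €275.00/mo: n = ⌈−ln(1 − rB₀/P)/ln(1+r)⌉ = 23 payments (last €116.56); total interest = total paid − €5,256.00 = €910.56.
At €315.00/mo: 20 payments (last €48.72); total interest €777.72.
Interest saved = €910.56 − €777.72 = €132.84.

€132.84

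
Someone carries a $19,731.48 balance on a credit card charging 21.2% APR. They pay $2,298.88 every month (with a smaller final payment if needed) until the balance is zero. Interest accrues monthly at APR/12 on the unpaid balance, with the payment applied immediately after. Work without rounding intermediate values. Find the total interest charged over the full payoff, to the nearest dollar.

$1,860

Monthly rate r = 21.2%/12 = 1.76667% = 0.0176667.
Payoff takes n = ⌈−ln(1 − rB₀/P)/ln(1+r)⌉ = ⌈9.390⌉ = 10 payments; the last is $901.62.
Total paid = 9·$2,298.88 + $901.62 = $21,591.54.
Total interest = total paid − principal = $21,591.54 − $19,731.48 = $1,860.06.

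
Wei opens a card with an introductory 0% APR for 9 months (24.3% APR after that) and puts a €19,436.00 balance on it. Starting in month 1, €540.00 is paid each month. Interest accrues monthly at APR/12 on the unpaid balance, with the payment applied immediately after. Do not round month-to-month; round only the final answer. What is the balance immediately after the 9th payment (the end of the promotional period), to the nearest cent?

Promo months 1–9 at r₀ = 0%/12 = 0; months 10+ at r₁ = 24.3%/12 = 0.02025.
After month 9 (no interest yet): B = €19,436.00 − 9·€540.00 = €14,576.00.

€14,576.00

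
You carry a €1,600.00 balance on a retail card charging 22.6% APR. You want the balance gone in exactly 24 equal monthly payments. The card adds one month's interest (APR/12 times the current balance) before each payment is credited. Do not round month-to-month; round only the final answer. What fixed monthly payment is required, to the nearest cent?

Monthly rate r = 22.6%/12 = 1.88333% = 0.0188333.
Level-payment amortization: P = B₀·r / (1 − (1+r)^(−n)) = 1600.00·0.0188333 / (1 − 1.01883^(−24)).
Denominator 1 − (1+r)^(−24) = 0.360965198.
P = 30.1333 / 0.360965198 ≈ 83.48.

€83.48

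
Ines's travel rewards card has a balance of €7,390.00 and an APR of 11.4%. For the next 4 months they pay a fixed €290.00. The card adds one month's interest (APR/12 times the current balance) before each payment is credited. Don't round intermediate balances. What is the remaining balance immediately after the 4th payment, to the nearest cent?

Monthly rate r = 11.4%/12 = 0.95% = 0.0095.
Each month: B ← B·(1+r) − €290.00.
Month 1: interest €70.20; balance after payment €7,170.20.
Month 2: interest €68.12; balance after payment €6,948.32.
Month 3: interest €66.01; balance after payment €6,724.33.
Month 4: interest €63.88; balance after payment €6,498.21.

€6,498.21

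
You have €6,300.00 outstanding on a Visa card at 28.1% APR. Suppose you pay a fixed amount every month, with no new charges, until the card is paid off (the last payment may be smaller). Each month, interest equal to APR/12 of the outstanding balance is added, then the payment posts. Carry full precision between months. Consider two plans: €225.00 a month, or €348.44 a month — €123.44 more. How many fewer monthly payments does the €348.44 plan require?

23 fewer payments

Monthly rate r = 28.1%/12 = 2.34167% = 0.0234167.
At €225.00/mo: n = ⌈−ln(1 − rB₀/P)/ln(1+r)⌉ = 47 payments (last €13.73); total interest = total paid − €6,300.00 = €4,063.73.
At €348.44/mo: 24 payments (last €274.80); total interest €1,988.92.
Payments saved = 47 − 24 = 23.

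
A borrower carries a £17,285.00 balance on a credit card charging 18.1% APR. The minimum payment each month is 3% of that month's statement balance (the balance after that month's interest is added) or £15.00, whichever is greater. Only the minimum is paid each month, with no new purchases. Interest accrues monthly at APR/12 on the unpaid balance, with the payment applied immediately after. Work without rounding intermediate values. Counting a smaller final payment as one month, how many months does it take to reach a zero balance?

Monthly rate r = 18.1%/12 = 1.50833% = 0.0150833.
While 3% of the post-interest balance exceeds £15.00, each month B ← (B·(1+r))·(1 − 0.03), i.e. B shrinks by the factor (1+r)·0.97 = 0.98463.
This holds for months 1–230. Entering month 231 the balance is £490.41; 3% of the post-interest balance is now below £15.00, so the flat £15.00 minimum applies from here.
From month 231 a fixed £15.00 at rate r clears £490.41 in 46 more payments. Total: 230 + 46 = 276 months.

276 months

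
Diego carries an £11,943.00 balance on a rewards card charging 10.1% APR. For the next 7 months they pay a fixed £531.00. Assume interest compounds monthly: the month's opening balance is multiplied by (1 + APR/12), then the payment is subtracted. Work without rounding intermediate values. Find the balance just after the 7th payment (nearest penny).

Monthly rate r = 10.1%/12 = 0.841667% = 0.00841667.
Each month: B ← B·(1+r) − £531.00.
Month 1: interest £100.52; balance after payment £11,512.52.
Month 2: interest £96.90; balance after payment £11,078.42.
Month 3: interest £93.24; balance after payment £10,640.66.
Month 4: interest £89.56; balance after payment £10,199.22.
Month 5: interest £85.84; balance after payment £9,754.06.
Month 6: interest £82.10; balance after payment £9,305.16.
Month 7: interest £78.32; balance after payment £8,852.48.

£8,852.48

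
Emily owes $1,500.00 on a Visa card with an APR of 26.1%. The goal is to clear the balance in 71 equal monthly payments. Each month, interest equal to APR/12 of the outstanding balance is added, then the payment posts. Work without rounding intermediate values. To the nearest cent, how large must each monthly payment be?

Monthly rate r = 26.1%/12 = 2.175% = 0.02175.
Level-payment amortization: P = B₀·r / (1 − (1+r)^(−n)) = 1500.00·0.02175 / (1 − 1.02175^(−71)).
Denominator 1 − (1+r)^(−71) = 0.782964835.
P = 32.625 / 0.782964835 ≈ 41.67.

$41.67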